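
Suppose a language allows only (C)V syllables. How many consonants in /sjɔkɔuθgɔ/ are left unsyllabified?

2

Syllabifying with onset maximization leaves /s/, /θ/ stranded (no codas are permitted; onsets are limited to one consonant).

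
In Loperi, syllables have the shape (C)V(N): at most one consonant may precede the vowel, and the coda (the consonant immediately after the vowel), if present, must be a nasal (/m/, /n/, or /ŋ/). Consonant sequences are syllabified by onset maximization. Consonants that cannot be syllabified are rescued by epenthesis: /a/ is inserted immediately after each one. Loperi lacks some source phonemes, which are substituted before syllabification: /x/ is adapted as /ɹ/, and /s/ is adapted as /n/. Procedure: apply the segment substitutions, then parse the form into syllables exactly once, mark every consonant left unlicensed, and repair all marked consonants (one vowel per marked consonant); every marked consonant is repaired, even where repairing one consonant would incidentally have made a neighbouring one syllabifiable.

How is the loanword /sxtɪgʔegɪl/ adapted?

naɹatɪgaʔegɪla

Substitution: /s/ → /n/, /x/ → /ɹ/, giving /nɹtɪgʔegɪl/.
The consonants /n/, /ɹ/, /g/, /l/ cannot be parsed into a legal (C)V(N) syllable (only a nasal (/m/, /n/, or /ŋ/) is licensed in coda position; onsets are limited to one consonant).
Epenthesis after each stranded consonant: /n/ → /na/, /ɹ/ → /ɹa/, /g/ → /ga/, /l/ → /la/.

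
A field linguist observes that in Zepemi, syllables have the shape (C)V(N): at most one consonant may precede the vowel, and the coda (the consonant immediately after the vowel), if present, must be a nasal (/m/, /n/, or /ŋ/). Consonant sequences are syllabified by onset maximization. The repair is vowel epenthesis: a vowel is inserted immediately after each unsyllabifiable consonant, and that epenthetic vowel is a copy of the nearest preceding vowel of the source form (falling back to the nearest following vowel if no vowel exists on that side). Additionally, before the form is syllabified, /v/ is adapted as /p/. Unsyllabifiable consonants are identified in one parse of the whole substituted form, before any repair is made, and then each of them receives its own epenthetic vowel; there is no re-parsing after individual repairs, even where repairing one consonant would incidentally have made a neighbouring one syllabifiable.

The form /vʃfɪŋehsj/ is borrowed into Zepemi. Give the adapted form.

Substitution: /v/ → /p/, giving /pʃfɪŋehsj/.
Under (C)V(N), the unsyllabifiable consonants are /p/, /ʃ/, /h/, /s/, /j/ (only a nasal (/m/, /n/, or /ŋ/) is licensed in coda position; onsets are limited to one consonant).
Epenthesis after each stranded consonant: /p/ → /pɪ/, /ʃ/ → /ʃɪ/, /h/ → /he/, /s/ → /se/, /j/ → /je/.

pɪʃɪfɪŋeheseje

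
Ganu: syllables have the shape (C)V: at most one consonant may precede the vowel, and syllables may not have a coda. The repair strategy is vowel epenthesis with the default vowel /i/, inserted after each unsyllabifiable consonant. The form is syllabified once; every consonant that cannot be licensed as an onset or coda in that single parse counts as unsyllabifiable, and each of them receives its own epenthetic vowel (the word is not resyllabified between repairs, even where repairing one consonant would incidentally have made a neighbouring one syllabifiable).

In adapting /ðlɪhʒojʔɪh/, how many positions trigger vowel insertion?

4

The unsyllabifiable consonants are /ð/, /h/, /j/, /h/; each receives one epenthetic vowel.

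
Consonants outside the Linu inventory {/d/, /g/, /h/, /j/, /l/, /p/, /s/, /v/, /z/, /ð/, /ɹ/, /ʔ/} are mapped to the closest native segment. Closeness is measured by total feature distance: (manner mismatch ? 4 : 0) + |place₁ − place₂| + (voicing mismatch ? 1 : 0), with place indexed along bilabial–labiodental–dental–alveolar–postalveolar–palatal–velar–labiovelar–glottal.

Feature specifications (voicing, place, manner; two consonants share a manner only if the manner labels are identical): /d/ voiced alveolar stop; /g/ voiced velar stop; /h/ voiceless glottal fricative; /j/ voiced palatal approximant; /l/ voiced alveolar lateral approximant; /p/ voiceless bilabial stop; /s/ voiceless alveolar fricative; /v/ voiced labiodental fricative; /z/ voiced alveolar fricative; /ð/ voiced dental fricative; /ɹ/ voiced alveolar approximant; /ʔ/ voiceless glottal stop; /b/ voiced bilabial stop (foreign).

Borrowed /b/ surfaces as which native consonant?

/p/ is closest: same manner (stop), place distance 0 (bilabial→bilabial), voicing differs (+1); total 1. Next closest is /d/ at distance 3.

p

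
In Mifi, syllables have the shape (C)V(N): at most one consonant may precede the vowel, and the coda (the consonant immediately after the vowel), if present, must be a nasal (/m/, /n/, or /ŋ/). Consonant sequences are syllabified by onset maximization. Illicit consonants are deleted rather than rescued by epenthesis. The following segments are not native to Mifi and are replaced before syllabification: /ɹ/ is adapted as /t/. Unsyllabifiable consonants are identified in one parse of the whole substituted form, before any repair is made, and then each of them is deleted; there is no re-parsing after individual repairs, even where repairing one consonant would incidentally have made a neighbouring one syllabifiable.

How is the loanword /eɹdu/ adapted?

Substitution: /ɹ/ → /t/, giving /etdu/.
Syllabifying with onset maximization leaves /t/ stranded (only a nasal (/m/, /n/, or /ŋ/) is licensed in coda position; onsets are limited to one consonant).
Deletion applies to /t/.

edu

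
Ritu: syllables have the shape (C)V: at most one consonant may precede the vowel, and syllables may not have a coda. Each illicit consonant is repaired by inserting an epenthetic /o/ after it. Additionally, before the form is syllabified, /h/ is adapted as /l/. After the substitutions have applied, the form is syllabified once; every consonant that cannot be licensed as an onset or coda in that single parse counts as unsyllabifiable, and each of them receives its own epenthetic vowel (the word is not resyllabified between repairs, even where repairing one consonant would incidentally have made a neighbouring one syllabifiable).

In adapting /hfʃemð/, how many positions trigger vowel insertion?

After substitution the input is /lfʃemð/.
The unsyllabifiable consonants are /l/, /f/, /m/, /ð/; each receives one epenthetic vowel.

4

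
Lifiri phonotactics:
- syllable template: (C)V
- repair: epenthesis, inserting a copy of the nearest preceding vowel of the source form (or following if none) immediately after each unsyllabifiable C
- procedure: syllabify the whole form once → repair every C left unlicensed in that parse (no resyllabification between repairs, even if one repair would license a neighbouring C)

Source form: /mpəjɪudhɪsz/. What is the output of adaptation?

The consonants /m/, /d/, /s/, /z/ cannot be parsed into a legal (C)V syllable (no codas are permitted; onsets are limited to one consonant).
Inserting the epenthetic vowel yields /m/ → /mə/, /d/ → /du/, /s/ → /sɪ/, /z/ → /zɪ/.

məpəjɪuduhɪsɪzɪ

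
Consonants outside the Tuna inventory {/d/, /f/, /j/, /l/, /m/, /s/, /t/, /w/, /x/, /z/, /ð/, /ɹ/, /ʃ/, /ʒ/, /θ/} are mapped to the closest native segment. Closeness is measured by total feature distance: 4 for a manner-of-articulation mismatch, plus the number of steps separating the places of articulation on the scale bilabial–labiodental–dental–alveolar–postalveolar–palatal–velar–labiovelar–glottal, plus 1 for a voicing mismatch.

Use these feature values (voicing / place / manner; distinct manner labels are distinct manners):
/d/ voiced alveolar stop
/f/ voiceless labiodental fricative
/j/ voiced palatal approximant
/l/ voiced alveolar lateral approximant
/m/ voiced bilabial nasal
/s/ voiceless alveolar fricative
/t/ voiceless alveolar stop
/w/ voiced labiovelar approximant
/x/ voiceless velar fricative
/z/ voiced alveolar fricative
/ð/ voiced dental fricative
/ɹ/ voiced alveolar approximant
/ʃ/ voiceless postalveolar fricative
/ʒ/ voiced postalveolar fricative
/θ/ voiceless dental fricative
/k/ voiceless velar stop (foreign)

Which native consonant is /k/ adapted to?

/t/ is closest: same manner (stop), place distance 3 (velar→alveolar), same voicing; total 3. Next closest is /d/ at distance 4.

t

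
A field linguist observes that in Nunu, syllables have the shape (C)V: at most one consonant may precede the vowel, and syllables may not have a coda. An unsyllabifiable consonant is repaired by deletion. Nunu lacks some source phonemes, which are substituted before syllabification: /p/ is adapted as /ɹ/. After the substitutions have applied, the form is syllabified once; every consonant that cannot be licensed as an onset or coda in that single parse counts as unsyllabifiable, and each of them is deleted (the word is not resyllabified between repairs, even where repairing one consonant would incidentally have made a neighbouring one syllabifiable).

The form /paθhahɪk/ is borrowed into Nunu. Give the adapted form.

Substitution: /p/ → /ɹ/, giving /ɹaθhahɪk/.
Under (C)V, the unsyllabifiable consonants are /θ/, /k/ (no codas are permitted; onsets are limited to one consonant).
Each unlicensed consonant is deleted: /θ/, /k/.

ɹahahɪ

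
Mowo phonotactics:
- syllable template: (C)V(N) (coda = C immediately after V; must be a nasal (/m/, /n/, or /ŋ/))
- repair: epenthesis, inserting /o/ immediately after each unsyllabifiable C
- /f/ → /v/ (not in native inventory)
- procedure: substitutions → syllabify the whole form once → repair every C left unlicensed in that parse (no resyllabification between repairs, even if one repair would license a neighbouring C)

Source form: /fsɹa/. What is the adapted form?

Substitution: /f/ → /v/, giving /vsɹa/.
Syllabifying with onset maximization leaves /v/, /s/ stranded (only a nasal (/m/, /n/, or /ŋ/) is licensed in coda position; onsets are limited to one consonant).
Each unlicensed consonant becomes the onset of a new syllable: /v/ → /vo/, /s/ → /so/.

vosoɹa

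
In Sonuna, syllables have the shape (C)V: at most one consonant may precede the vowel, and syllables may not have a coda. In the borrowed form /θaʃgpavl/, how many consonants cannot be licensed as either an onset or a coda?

4

Syllabifying with onset maximization leaves /ʃ/, /g/, /v/, /l/ stranded (no codas are permitted; onsets are limited to one consonant).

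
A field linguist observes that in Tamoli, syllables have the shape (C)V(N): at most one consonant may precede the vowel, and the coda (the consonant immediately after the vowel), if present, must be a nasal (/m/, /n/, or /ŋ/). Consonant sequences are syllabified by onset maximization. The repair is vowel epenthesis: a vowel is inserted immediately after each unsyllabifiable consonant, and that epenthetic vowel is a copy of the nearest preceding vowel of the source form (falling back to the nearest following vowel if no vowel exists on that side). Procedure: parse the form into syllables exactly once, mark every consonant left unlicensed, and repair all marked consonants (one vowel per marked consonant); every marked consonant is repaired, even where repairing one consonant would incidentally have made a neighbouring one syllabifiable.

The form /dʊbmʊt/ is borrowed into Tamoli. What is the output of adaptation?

dʊbʊmʊtʊ

The consonants /b/, /t/ cannot be parsed into a legal (C)V(N) syllable (only a nasal (/m/, /n/, or /ŋ/) is licensed in coda position; onsets are limited to one consonant).
Each unlicensed consonant becomes the onset of a new syllable: /b/ → /bʊ/, /t/ → /tʊ/.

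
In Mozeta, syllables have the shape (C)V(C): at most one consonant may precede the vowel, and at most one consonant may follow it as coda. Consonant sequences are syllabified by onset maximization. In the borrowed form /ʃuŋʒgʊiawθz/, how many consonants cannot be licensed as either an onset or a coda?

Under (C)V(C), the unsyllabifiable consonants are /ʒ/, /θ/, /z/ (at most one coda consonant is licensed; onsets are limited to one consonant).

3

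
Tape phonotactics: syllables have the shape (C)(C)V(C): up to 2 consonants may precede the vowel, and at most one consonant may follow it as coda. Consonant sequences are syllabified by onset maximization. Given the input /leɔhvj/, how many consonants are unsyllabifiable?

Under (C)(C)V(C), the unsyllabifiable consonants are /v/, /j/ (at most one coda consonant is licensed; onsets may contain at most 2 consonants).

2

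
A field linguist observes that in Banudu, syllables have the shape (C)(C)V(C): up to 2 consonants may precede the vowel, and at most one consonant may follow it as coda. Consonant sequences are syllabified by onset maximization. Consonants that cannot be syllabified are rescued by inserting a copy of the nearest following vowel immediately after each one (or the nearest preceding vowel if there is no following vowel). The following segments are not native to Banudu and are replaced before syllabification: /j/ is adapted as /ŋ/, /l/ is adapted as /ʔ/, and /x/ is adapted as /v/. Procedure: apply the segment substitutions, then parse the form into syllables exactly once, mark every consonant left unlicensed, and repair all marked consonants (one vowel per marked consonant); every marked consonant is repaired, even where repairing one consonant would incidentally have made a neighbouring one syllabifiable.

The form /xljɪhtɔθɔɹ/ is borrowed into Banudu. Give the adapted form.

Substitution: /x/ → /v/, /l/ → /ʔ/, /j/ → /ŋ/, giving /vʔŋɪhtɔθɔɹ/.
Syllabifying with onset maximization leaves /v/ stranded (at most one coda consonant is licensed; onsets may contain at most 2 consonants).
Each unlicensed consonant becomes the onset of a new syllable: /v/ → /vɪ/.

vɪʔŋɪhtɔθɔɹ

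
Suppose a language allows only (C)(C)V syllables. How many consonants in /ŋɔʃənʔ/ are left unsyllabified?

Syllabifying with onset maximization leaves /n/, /ʔ/ stranded (no codas are permitted; onsets may contain at most 2 consonants).

2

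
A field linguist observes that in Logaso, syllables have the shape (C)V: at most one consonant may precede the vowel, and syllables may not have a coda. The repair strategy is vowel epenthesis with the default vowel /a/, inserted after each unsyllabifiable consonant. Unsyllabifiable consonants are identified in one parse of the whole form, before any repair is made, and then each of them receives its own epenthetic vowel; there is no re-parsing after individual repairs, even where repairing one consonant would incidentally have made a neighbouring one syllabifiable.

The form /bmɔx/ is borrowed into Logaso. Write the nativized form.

Syllabifying with onset maximization leaves /b/, /x/ stranded (no codas are permitted; onsets are limited to one consonant).
Inserting the epenthetic vowel yields /b/ → /ba/, /x/ → /xa/.

bamɔxa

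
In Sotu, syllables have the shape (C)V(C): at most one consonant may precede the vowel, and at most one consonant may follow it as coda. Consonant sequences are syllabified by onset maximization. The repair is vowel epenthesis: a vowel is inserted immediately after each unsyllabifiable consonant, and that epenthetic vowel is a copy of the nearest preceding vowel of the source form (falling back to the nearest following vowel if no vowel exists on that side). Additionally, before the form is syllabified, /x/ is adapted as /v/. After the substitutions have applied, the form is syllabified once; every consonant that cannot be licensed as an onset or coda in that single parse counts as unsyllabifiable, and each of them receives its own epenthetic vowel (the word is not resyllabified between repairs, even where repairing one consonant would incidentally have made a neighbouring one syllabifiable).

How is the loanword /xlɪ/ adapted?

Substitution: /x/ → /v/, giving /vlɪ/.
Under (C)V(C), the unsyllabifiable consonants are /v/ (at most one coda consonant is licensed; onsets are limited to one consonant).
Each unlicensed consonant becomes the onset of a new syllable: /v/ → /vɪ/.

vɪlɪ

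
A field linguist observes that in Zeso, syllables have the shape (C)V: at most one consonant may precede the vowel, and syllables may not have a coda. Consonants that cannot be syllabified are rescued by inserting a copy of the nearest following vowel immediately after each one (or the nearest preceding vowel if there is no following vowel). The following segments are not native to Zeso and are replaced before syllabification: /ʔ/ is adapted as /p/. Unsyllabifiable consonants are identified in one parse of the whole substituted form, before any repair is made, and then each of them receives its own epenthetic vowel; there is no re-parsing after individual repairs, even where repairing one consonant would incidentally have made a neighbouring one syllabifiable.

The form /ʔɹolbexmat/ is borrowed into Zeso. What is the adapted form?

poɹolebexamata

Substitution: /ʔ/ → /p/, giving /pɹolbexmat/.
Syllabifying with onset maximization leaves /p/, /l/, /x/, /t/ stranded (no codas are permitted; onsets are limited to one consonant).
Epenthesis after each stranded consonant: /p/ → /po/, /l/ → /le/, /x/ → /xa/, /t/ → /ta/.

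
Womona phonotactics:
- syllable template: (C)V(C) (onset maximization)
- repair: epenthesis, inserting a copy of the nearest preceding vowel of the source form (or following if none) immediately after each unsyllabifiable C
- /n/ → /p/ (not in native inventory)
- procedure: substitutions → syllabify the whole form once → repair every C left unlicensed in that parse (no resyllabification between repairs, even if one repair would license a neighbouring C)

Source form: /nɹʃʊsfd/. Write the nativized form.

pʊɹʊʃʊsfʊdʊ

Substitution: /n/ → /p/, giving /pɹʃʊsfd/.
Syllabifying with onset maximization leaves /p/, /ɹ/, /f/, /d/ stranded (at most one coda consonant is licensed; onsets are limited to one consonant).
Inserting the epenthetic vowel yields /p/ → /pʊ/, /ɹ/ → /ɹʊ/, /f/ → /fʊ/, /d/ → /dʊ/.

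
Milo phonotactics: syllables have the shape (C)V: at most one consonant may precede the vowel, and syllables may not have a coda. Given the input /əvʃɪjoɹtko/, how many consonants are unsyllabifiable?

Under (C)V, the unsyllabifiable consonants are /v/, /ɹ/, /t/ (no codas are permitted; onsets are limited to one consonant).

3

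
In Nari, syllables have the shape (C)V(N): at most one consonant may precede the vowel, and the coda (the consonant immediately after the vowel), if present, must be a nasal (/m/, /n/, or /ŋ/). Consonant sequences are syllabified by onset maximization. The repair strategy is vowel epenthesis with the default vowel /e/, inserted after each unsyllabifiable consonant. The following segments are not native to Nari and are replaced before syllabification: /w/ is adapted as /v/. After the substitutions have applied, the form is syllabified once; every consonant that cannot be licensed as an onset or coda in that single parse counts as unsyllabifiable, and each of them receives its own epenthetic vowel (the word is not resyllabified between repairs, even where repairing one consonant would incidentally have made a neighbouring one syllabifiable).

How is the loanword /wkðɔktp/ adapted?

Substitution: /w/ → /v/, giving /vkðɔktp/.
Under (C)V(N), the unsyllabifiable consonants are /v/, /k/, /k/, /t/, /p/ (only a nasal (/m/, /n/, or /ŋ/) is licensed in coda position; onsets are limited to one consonant).
Each unlicensed consonant becomes the onset of a new syllable: /v/ → /ve/, /k/ → /ke/, /k/ → /ke/, /t/ → /te/, /p/ → /pe/.

vekeðɔketepe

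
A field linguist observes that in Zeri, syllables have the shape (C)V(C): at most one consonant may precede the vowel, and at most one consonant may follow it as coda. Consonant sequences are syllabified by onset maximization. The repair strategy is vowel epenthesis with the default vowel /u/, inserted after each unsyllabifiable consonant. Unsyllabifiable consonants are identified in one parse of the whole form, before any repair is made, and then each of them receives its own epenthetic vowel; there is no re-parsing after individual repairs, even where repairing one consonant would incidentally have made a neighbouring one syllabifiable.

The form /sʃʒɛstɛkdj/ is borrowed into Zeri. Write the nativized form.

The consonants /s/, /ʃ/, /d/, /j/ cannot be parsed into a legal (C)V(C) syllable (at most one coda consonant is licensed; onsets are limited to one consonant).
Epenthesis after each stranded consonant: /s/ → /su/, /ʃ/ → /ʃu/, /d/ → /du/, /j/ → /ju/.

suʃuʒɛstɛkduju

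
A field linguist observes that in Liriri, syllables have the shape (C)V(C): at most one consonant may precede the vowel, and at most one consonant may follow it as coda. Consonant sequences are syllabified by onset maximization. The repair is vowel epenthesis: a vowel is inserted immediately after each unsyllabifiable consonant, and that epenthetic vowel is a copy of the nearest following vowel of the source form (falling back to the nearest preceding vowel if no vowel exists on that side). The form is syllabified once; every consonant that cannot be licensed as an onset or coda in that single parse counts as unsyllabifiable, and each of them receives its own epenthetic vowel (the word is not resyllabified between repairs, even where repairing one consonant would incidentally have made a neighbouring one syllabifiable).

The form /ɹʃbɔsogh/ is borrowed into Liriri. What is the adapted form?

Syllabifying with onset maximization leaves /ɹ/, /ʃ/, /h/ stranded (at most one coda consonant is licensed; onsets are limited to one consonant).
Each unlicensed consonant becomes the onset of a new syllable: /ɹ/ → /ɹɔ/, /ʃ/ → /ʃɔ/, /h/ → /ho/.

ɹɔʃɔbɔsogho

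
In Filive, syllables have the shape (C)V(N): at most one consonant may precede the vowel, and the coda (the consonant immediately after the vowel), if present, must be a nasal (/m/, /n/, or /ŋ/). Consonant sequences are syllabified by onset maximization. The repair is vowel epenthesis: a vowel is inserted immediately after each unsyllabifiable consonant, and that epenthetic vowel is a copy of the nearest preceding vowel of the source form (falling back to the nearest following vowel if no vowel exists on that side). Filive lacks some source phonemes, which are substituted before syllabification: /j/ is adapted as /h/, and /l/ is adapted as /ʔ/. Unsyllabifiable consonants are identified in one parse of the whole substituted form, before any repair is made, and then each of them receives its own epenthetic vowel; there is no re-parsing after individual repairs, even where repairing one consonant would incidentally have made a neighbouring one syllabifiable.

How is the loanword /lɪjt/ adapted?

ʔɪhɪtɪ

Substitution: /l/ → /ʔ/, /j/ → /h/, giving /ʔɪht/.
Under (C)V(N), the unsyllabifiable consonants are /h/, /t/ (only a nasal (/m/, /n/, or /ŋ/) is licensed in coda position; onsets are limited to one consonant).
Each unlicensed consonant becomes the onset of a new syllable: /h/ → /hɪ/, /t/ → /tɪ/.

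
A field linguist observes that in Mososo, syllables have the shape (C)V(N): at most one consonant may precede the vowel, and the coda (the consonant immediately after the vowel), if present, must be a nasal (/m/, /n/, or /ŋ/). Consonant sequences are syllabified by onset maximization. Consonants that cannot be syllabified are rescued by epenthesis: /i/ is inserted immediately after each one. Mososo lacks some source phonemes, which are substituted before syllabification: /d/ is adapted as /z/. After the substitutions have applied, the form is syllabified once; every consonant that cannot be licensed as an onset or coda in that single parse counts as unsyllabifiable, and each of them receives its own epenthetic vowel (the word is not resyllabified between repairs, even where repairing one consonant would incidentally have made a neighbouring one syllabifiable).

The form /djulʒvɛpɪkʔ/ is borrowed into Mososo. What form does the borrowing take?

Substitution: /d/ → /z/, giving /zjulʒvɛpɪkʔ/.
Syllabifying with onset maximization leaves /z/, /l/, /ʒ/, /k/, /ʔ/ stranded (only a nasal (/m/, /n/, or /ŋ/) is licensed in coda position; onsets are limited to one consonant).
Epenthesis after each stranded consonant: /z/ → /zi/, /l/ → /li/, /ʒ/ → /ʒi/, /k/ → /ki/, /ʔ/ → /ʔi/.

zijuliʒivɛpɪkiʔi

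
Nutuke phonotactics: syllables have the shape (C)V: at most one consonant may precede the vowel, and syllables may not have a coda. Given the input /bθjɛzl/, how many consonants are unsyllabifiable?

4

Syllabifying with onset maximization leaves /b/, /θ/, /z/, /l/ stranded (no codas are permitted; onsets are limited to one consonant).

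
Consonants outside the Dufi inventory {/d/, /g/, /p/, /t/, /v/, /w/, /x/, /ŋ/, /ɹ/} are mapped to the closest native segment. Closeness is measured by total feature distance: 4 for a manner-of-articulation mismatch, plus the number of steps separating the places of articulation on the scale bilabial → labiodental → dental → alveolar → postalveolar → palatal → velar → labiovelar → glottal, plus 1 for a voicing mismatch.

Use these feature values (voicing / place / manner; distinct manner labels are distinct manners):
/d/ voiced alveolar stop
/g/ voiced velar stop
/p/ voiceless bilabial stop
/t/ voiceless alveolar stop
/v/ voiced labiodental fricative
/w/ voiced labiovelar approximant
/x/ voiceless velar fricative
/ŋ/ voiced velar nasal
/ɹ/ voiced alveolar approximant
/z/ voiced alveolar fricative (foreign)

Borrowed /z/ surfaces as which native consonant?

/v/ is closest: same manner (fricative), place distance 2 (alveolar→labiodental), same voicing; total 2. Next closest is /d/ at distance 4.

v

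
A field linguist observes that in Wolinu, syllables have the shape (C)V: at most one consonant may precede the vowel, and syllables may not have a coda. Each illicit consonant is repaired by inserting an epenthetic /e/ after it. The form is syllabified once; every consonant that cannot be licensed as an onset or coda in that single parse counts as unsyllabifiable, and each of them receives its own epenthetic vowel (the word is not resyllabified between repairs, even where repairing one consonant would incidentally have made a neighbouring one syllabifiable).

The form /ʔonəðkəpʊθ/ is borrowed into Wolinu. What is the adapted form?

ʔonəðekəpʊθe

The consonants /ð/, /θ/ cannot be parsed into a legal (C)V syllable (no codas are permitted; onsets are limited to one consonant).
Inserting the epenthetic vowel yields /ð/ → /ðe/, /θ/ → /θe/.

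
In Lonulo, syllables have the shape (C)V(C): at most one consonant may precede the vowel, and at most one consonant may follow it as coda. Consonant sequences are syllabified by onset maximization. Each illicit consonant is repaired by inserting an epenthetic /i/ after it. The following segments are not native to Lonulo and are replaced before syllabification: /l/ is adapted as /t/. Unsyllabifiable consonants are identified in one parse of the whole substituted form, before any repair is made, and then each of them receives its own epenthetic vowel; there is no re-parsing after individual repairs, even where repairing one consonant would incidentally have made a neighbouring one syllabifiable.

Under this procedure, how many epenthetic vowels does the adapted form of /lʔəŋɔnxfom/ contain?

2

After substitution the input is /tʔəŋɔnxfom/.
The unsyllabifiable consonants are /t/, /x/; each receives one epenthetic vowel.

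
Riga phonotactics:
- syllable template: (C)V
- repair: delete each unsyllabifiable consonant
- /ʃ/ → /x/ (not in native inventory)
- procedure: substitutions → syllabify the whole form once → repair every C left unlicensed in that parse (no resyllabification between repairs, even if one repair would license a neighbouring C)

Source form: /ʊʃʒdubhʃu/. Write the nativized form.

Substitution: /ʃ/ → /x/, giving /ʊxʒdubhxu/.
The consonants /x/, /ʒ/, /b/, /h/ cannot be parsed into a legal (C)V syllable (no codas are permitted; onsets are limited to one consonant).
Each unlicensed consonant is deleted: /x/, /ʒ/, /b/, /h/.

ʊduxu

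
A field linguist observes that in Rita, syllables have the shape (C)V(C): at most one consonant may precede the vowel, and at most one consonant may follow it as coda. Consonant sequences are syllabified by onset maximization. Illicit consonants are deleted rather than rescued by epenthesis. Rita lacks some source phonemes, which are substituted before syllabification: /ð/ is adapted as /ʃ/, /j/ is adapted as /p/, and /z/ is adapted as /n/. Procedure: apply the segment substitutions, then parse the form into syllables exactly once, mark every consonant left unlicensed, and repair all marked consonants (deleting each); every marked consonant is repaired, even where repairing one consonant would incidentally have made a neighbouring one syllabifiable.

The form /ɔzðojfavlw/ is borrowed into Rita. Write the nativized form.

Substitution: /z/ → /n/, /ð/ → /ʃ/, /j/ → /p/, giving /ɔnʃopfavlw/.
Under (C)V(C), the unsyllabifiable consonants are /l/, /w/ (at most one coda consonant is licensed; onsets are limited to one consonant).
Deletion applies to /l/, /w/.

ɔnʃopfav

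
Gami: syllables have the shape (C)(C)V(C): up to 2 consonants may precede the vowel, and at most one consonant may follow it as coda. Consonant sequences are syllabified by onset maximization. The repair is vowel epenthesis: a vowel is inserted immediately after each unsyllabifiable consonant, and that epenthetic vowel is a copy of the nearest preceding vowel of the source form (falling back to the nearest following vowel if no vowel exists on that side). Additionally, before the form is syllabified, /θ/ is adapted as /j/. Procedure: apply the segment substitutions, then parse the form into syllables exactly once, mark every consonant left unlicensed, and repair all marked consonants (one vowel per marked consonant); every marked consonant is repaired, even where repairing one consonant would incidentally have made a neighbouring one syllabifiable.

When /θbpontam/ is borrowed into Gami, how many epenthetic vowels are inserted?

1

After substitution the input is /jbpontam/.
The unsyllabifiable consonants are /j/; each receives one epenthetic vowel.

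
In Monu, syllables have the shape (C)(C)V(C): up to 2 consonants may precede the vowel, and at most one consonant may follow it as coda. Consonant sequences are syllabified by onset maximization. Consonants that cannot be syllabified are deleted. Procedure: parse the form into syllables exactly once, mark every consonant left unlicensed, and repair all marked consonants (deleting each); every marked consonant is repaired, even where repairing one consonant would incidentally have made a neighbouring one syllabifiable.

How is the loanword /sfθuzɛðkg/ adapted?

fθuzɛð

Syllabifying with onset maximization leaves /s/, /k/, /g/ stranded (at most one coda consonant is licensed; onsets may contain at most 2 consonants).
Each unlicensed consonant is deleted: /s/, /k/, /g/.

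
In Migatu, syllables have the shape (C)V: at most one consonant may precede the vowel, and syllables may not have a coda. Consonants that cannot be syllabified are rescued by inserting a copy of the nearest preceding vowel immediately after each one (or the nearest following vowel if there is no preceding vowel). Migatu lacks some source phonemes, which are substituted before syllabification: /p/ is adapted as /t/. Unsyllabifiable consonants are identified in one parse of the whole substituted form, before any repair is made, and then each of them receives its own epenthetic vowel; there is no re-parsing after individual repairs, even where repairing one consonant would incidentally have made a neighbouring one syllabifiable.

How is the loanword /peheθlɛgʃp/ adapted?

teheθelɛgɛʃɛtɛ

Substitution: /p/ → /t/, giving /teheθlɛgʃt/.
Syllabifying with onset maximization leaves /θ/, /g/, /ʃ/, /t/ stranded (no codas are permitted; onsets are limited to one consonant).
Inserting the epenthetic vowel yields /θ/ → /θe/, /g/ → /gɛ/, /ʃ/ → /ʃɛ/, /t/ → /tɛ/.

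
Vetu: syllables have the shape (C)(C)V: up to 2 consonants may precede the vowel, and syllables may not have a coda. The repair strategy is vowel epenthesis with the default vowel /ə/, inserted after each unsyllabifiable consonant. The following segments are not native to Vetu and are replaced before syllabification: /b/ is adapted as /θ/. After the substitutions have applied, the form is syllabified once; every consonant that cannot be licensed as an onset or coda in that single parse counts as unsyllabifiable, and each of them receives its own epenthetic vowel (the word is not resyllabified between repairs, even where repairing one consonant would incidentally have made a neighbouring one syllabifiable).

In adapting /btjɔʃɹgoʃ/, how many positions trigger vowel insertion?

3

After substitution the input is /θtjɔʃɹgoʃ/.
The unsyllabifiable consonants are /θ/, /ʃ/, /ʃ/; each receives one epenthetic vowel.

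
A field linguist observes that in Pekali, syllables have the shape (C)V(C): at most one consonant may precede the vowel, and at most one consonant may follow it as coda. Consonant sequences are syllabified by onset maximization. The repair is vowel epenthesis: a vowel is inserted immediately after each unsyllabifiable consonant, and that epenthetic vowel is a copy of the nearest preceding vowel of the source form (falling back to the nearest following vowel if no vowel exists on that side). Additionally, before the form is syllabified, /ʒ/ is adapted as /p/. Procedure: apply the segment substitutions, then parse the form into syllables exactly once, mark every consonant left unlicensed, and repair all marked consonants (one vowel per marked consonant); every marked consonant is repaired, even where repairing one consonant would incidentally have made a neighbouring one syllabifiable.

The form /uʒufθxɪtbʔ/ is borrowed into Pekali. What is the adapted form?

Substitution: /ʒ/ → /p/, giving /upufθxɪtbʔ/.
The consonants /θ/, /b/, /ʔ/ cannot be parsed into a legal (C)V(C) syllable (at most one coda consonant is licensed; onsets are limited to one consonant).
Inserting the epenthetic vowel yields /θ/ → /θu/, /b/ → /bɪ/, /ʔ/ → /ʔɪ/.

upufθuxɪtbɪʔɪ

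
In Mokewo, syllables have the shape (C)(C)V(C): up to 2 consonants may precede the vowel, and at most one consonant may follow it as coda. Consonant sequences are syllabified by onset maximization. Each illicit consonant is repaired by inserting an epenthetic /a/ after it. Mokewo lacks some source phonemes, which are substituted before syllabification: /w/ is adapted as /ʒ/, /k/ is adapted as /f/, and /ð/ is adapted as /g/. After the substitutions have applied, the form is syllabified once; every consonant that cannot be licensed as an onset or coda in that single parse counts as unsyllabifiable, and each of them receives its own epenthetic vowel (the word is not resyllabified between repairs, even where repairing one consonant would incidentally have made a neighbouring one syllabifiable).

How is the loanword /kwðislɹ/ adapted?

Substitution: /k/ → /f/, /w/ → /ʒ/, /ð/ → /g/, giving /fʒgislɹ/.
Syllabifying with onset maximization leaves /f/, /l/, /ɹ/ stranded (at most one coda consonant is licensed; onsets may contain at most 2 consonants).
Inserting the epenthetic vowel yields /f/ → /fa/, /l/ → /la/, /ɹ/ → /ɹa/.

faʒgislaɹa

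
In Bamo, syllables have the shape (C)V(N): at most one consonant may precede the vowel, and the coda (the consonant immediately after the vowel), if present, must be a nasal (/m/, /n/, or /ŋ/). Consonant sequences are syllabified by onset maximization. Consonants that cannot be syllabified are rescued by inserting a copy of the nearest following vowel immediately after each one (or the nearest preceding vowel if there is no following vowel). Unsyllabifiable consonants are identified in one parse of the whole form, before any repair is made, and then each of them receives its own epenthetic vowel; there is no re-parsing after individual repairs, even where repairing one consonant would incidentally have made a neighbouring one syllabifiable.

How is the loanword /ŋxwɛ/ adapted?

The consonants /ŋ/, /x/ cannot be parsed into a legal (C)V(N) syllable (only a nasal (/m/, /n/, or /ŋ/) is licensed in coda position; onsets are limited to one consonant).
Inserting the epenthetic vowel yields /ŋ/ → /ŋɛ/, /x/ → /xɛ/.

ŋɛxɛwɛ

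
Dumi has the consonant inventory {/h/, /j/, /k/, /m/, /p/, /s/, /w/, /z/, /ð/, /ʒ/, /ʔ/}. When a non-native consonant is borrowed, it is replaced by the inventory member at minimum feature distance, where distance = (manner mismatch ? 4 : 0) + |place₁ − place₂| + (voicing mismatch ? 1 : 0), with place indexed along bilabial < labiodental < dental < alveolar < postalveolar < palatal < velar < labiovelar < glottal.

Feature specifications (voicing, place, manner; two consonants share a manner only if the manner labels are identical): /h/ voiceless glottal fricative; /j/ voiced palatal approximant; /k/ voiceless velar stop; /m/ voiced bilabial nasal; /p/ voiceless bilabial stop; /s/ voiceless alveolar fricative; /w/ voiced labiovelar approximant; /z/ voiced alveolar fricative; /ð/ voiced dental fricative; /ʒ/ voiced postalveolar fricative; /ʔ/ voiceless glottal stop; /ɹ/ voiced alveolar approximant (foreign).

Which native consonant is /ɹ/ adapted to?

/j/ is closest: same manner (approximant), place distance 2 (alveolar→palatal), same voicing; total 2. Next closest is /w/ at distance 4.

j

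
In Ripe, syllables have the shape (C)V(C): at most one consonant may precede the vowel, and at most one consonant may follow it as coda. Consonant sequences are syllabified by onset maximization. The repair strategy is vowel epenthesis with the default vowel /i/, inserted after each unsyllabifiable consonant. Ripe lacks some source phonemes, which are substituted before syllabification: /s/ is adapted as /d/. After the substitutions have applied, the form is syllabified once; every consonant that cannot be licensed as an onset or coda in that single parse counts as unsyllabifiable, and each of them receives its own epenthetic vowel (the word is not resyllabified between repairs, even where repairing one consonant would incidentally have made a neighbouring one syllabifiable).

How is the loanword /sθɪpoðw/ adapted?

Substitution: /s/ → /d/, giving /dθɪpoðw/.
The consonants /d/, /w/ cannot be parsed into a legal (C)V(C) syllable (at most one coda consonant is licensed; onsets are limited to one consonant).
Epenthesis after each stranded consonant: /d/ → /di/, /w/ → /wi/.

diθɪpoðwi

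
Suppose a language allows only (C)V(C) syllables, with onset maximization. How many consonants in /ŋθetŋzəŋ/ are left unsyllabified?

Under (C)V(C), the unsyllabifiable consonants are /ŋ/, /ŋ/ (at most one coda consonant is licensed; onsets are limited to one consonant).

2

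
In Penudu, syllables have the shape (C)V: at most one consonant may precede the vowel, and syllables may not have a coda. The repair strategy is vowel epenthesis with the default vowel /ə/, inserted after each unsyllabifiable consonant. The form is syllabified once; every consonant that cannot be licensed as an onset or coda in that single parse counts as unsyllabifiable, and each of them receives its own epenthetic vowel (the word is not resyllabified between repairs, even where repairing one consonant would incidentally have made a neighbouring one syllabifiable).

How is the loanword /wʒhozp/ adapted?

Syllabifying with onset maximization leaves /w/, /ʒ/, /z/, /p/ stranded (no codas are permitted; onsets are limited to one consonant).
Epenthesis after each stranded consonant: /w/ → /wə/, /ʒ/ → /ʒə/, /z/ → /zə/, /p/ → /pə/.

wəʒəhozəpə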